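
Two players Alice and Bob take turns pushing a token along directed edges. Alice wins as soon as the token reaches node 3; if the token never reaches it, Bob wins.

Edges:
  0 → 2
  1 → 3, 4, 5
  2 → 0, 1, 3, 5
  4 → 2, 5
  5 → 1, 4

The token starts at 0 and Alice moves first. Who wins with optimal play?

Track states (vertex, player-to-move).
A0 = {(3,Alice), (3,Bob)}
A1: add {(1,Alice), (2,Alice)}.
A2: add {(0,Bob)}.
A3 = A2; e.g. (0,Alice) stays out. (0,Alice) never enters ⇒ Bob avoids the target.

Bob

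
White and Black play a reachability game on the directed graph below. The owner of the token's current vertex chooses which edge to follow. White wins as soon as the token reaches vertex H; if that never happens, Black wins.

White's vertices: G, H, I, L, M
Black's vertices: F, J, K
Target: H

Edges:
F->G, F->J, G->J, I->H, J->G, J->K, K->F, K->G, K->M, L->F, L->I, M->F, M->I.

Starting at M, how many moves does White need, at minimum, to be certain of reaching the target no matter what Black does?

A0 = {H}
A1: add {I} — I (White) has I→H.
A2: add {L, M} — L (White) has L→I; M (White) has M→I.
A3 = A2; e.g. F (Black) can still go to G. Fixed point.
M enters the attractor at level 2, so White can force the target in 2 moves from there.

2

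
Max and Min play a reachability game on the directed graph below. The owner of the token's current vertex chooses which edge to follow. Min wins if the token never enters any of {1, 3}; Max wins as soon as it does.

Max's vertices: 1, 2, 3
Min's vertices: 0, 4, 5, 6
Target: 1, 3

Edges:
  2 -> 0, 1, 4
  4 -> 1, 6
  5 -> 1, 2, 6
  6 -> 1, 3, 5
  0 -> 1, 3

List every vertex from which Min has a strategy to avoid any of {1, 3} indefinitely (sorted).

4, 5, 6

A0 = {1, 3}
A1: add {0, 2} — 0 (Min): all of {1, 3} already in; 2 (Max) has 2→1.
A2 = A1; e.g. 4 (Min) can still go to 6. Fixed point.
Max's attractor = {0, 1, 2, 3}; Min avoids the target exactly from the complement.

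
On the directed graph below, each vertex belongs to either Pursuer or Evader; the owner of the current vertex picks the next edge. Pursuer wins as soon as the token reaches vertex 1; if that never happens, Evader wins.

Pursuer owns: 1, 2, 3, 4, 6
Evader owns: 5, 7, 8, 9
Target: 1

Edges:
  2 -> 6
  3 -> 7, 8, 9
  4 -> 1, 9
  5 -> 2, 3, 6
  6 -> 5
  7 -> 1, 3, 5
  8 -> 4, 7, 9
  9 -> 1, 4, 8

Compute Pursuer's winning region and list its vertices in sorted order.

1, 4

A0 = {1}
A1: add {4} — 4 (Pursuer) has 4→1.
A2 = A1; e.g. 2 (Pursuer) has no edge into A1. Fixed point.
Pursuer's winning region = {1, 4}.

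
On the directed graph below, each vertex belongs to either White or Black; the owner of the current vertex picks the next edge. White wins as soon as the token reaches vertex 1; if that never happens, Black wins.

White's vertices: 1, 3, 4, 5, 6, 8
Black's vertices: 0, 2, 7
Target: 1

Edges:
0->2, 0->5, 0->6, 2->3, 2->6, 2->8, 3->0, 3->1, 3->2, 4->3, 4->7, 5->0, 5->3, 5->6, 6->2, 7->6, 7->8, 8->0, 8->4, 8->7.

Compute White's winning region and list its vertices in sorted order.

1, 3, 4, 5, 8

A0 = {1}
A1: add {3} — 3 (White) has 3→1.
A2: add {4, 5} — 4 (White) has 4→3; 5 (White) has 5→3.
A3: add {8} — 8 (White) has 8→4.
A4 = A3; e.g. 0 (Black) can still go to 2. Fixed point.
White's winning region = {1, 3, 4, 5, 8}.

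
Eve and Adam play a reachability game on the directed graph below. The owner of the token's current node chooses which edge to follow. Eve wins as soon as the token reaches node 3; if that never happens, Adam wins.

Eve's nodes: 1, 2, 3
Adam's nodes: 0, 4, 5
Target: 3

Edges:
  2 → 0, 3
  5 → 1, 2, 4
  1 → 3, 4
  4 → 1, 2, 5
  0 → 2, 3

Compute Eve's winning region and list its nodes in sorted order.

0, 1, 2, 3

A0 = {3}
A1: add {1, 2} — 1 (Eve) has 1→3; 2 (Eve) has 2→3.
A2: add {0} — 0 (Adam): all of {2, 3} already in.
A3 = A2; e.g. 4 (Adam) can still go to 5. Fixed point.
Eve's winning region = {0, 1, 2, 3}.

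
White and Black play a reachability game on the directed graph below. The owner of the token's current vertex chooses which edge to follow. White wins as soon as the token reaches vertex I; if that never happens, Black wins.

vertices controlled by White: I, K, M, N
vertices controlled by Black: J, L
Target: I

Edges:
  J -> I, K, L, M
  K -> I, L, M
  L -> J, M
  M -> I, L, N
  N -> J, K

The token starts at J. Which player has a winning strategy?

Black

A0 = {I}
A1: add {K, M} — K (White) has K→I; M (White) has M→I.
A2: add {N} — N (White) has N→K.
A3 = A2; e.g. J (Black) can still go to L. Fixed point.
J never enters the attractor, so Black can avoid the target forever.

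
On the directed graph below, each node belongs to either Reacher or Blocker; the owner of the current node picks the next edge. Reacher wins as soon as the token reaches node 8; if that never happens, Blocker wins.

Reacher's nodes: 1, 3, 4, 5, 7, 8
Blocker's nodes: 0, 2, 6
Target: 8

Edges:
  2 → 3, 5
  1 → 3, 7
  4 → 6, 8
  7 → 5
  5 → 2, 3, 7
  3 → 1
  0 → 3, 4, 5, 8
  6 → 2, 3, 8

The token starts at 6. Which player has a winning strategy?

Blocker

A0 = {8}
A1: add {4} — 4 (Reacher) has 4→8.
A2 = A1; e.g. 0 (Blocker) can still go to 3. Fixed point.
6 never enters the attractor, so Blocker can avoid the target forever.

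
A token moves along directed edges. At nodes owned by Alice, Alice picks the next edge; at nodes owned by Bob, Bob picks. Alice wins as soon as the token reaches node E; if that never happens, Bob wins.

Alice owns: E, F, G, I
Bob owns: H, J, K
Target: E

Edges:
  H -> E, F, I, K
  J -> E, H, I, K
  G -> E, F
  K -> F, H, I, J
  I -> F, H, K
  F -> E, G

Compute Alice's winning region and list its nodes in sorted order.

E, F, G, I

A0 = {E}
A1: add {F, G} — F (Alice) has F→E; G (Alice) has G→E.
A2: add {I} — I (Alice) has I→F.
A3 = A2; e.g. H (Bob) can still go to K. Fixed point.
Alice's winning region = {E, F, G, I}.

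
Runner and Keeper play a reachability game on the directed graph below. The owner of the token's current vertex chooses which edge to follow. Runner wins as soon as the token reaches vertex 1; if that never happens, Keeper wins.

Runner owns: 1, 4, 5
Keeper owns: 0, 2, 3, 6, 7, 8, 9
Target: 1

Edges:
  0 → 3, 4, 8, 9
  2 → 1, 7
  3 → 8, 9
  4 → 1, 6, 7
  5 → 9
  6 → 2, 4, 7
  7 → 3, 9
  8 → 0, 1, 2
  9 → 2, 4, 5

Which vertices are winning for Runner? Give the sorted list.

1, 4

A0 = {1}
A1: add {4} — 4 (Runner) has 4→1.
A2 = A1; e.g. 0 (Keeper) can still go to 3. Fixed point.
Runner's winning region = {1, 4}.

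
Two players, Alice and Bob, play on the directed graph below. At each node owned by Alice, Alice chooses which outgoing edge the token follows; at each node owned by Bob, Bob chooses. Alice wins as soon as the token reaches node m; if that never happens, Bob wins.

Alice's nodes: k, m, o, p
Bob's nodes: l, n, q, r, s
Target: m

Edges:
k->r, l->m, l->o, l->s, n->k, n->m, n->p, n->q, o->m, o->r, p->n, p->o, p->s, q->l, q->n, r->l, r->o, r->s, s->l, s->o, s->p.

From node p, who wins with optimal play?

Alice

A0 = {m}
A1: add {o} — o (Alice) has o→m.
A2: add {p} — p (Alice) has p→o.
A3 = A2; e.g. k (Alice) has no edge into A2. Fixed point.
p ∈ A2, so Alice can force the target.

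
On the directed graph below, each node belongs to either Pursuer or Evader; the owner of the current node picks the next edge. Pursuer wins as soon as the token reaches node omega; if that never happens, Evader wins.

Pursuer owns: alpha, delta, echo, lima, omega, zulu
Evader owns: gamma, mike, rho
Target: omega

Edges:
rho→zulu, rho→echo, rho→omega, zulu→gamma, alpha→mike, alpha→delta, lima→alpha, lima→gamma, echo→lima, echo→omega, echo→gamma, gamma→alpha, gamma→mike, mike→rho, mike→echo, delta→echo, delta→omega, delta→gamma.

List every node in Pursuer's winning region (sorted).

A0 = {omega}
A1: add {delta, echo} — echo (Pursuer) has echo→omega; delta (Pursuer) has delta→omega.
A2: add {alpha} — alpha (Pursuer) has alpha→delta.
A3: add {lima} — lima (Pursuer) has lima→alpha.
A4 = A3; e.g. rho (Evader) can still go to zulu. Fixed point.
Pursuer's winning region = {alpha, delta, echo, lima, omega}.

alpha, delta, echo, lima, omega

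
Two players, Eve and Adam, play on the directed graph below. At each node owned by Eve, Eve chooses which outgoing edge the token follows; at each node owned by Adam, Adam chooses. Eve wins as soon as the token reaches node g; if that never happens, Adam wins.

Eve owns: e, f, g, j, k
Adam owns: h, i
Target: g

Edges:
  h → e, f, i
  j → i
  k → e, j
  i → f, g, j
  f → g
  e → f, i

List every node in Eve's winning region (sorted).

e, f, g, k

A0 = {g}
A1: add {f} — f (Eve) has f→g.
A2: add {e} — e (Eve) has e→f.
A3: add {k} — k (Eve) has k→e.
A4 = A3; e.g. h (Adam) can still go to i. Fixed point.
Eve's winning region = {e, f, g, k}.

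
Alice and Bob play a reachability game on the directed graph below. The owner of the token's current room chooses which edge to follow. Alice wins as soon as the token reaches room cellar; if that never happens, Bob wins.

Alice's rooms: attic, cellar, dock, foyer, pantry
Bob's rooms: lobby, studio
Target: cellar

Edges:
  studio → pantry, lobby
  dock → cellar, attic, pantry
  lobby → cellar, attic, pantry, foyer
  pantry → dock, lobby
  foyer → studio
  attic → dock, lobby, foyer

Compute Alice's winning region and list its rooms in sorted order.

A0 = {cellar}
A1: add {dock} — dock (Alice) has dock→cellar.
A2: add {attic, pantry} — attic (Alice) has attic→dock; pantry (Alice) has pantry→dock.
A3 = A2; e.g. lobby (Bob) can still go to foyer. Fixed point.
Alice's winning region = {attic, cellar, dock, pantry}.

attic, cellar, dock, pantry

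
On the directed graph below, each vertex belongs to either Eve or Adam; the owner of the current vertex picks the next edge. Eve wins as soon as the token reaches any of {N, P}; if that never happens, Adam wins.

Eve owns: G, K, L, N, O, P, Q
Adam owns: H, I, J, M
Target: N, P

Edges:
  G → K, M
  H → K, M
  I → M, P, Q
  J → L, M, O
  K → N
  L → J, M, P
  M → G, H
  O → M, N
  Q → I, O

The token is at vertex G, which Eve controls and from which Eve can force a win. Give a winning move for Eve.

A0 = {N, P}
A1: add {K, L, O} — K (Eve) has K→N; L (Eve) has L→P; O (Eve) has O→N.
A2: add {G, Q} — G (Eve) has G→K; Q (Eve) has Q→O.
A3 = A2; e.g. H (Adam) can still go to M. Fixed point.
From G, successor K is in the attractor (rank 1); the other successor M is not.

K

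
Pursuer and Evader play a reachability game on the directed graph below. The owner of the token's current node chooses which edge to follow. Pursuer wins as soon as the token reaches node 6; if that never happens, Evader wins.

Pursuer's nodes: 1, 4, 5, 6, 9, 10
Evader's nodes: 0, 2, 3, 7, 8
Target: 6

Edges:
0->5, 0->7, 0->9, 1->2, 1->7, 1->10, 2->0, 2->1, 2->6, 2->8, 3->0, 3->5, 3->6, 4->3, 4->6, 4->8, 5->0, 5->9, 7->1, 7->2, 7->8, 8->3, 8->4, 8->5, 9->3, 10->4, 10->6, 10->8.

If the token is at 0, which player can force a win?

Evader

A0 = {6}
A1: add {4, 10} — 4 (Pursuer) has 4→6; 10 (Pursuer) has 10→6.
A2: add {1} — 1 (Pursuer) has 1→10.
A3 = A2; e.g. 0 (Evader) can still go to 5. Fixed point.
0 never enters the attractor, so Evader can avoid the target forever.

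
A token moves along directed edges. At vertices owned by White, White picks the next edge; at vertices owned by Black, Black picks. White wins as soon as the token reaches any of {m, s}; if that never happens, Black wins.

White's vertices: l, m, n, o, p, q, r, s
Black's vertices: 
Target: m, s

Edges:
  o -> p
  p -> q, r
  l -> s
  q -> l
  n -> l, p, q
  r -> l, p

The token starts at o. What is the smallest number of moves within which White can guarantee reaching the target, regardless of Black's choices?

A0 = {m, s}
A1: add {l} — l (White) has l→s.
A2: add {n, q, r} — n (White) has n→l; q (White) has q→l; r (White) has r→l.
A3: add {p} — p (White) has p→q.
A4: add {o} — o (White) has o→p.
A4 = all vertices. Fixed point.
o enters the attractor at level 4, so White can force the target in 4 moves from there.

4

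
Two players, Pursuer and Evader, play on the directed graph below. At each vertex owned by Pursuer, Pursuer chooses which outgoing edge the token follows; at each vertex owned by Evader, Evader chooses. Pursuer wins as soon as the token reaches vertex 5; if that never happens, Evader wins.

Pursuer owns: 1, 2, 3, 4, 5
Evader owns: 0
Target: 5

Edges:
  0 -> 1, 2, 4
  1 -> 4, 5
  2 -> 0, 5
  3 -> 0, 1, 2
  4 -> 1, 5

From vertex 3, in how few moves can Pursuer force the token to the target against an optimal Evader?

2

A0 = {5}
A1: add {1, 2, 4} — 1 (Pursuer) has 1→5; 2 (Pursuer) has 2→5; 4 (Pursuer) has 4→5.
A2: add {0, 3} — 0 (Evader): all of {1, 2, 4} already in; 3 (Pursuer) has 3→1.
A2 = all vertices. Fixed point.
3 enters the attractor at level 2, so Pursuer can force the target in 2 moves from there.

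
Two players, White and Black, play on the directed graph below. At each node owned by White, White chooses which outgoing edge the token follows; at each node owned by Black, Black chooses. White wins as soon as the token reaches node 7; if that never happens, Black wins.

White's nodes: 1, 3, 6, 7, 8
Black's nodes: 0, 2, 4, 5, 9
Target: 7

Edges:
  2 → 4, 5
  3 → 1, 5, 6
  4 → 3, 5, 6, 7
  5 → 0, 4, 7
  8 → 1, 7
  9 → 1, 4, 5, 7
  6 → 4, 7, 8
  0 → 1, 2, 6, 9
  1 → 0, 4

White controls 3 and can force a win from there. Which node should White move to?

6

A0 = {7}
A1: add {6, 8} — 6 (White) has 6→7; 8 (White) has 8→7.
A2: add {3} — 3 (White) has 3→6.
A3 = A2; e.g. 0 (Black) can still go to 1. Fixed point.
From 3, successor 6 is in the attractor (rank 1); the other successors 1, 5 are not.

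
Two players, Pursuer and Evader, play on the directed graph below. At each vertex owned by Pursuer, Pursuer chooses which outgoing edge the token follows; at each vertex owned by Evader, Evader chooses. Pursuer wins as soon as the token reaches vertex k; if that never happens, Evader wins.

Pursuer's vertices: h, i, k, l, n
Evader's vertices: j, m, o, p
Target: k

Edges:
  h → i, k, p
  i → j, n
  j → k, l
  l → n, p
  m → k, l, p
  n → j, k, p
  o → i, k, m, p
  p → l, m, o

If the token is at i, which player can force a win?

A0 = {k}
A1: add {h, n} — h (Pursuer) has h→k; n (Pursuer) has n→k.
A2: add {i, l} — i (Pursuer) has i→n; l (Pursuer) has l→n.
i ∈ A2, so Pursuer can force the target.

Pursuer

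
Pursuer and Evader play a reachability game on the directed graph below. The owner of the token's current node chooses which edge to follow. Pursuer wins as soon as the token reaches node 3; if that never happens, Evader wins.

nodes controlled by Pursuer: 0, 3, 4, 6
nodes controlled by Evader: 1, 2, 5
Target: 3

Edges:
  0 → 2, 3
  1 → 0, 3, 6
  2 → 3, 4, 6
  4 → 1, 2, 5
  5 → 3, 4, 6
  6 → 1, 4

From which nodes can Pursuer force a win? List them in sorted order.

0, 3

A0 = {3}
A1: add {0} — 0 (Pursuer) has 0→3.
A2 = A1; e.g. 1 (Evader) can still go to 6. Fixed point.
Pursuer's winning region = {0, 3}.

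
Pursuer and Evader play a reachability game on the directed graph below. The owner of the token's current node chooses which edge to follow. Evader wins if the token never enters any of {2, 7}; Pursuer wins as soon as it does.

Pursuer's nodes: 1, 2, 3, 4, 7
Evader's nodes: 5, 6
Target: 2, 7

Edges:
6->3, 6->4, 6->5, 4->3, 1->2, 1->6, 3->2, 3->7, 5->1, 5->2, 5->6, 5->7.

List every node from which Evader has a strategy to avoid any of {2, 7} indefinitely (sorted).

A0 = {2, 7}
A1: add {1, 3} — 1 (Pursuer) has 1→2; 3 (Pursuer) has 3→2.
A2: add {4} — 4 (Pursuer) has 4→3.
A3 = A2; e.g. 5 (Evader) can still go to 6. Fixed point.
Pursuer's attractor = {1, 2, 3, 4, 7}; Evader avoids the target exactly from the complement.

5, 6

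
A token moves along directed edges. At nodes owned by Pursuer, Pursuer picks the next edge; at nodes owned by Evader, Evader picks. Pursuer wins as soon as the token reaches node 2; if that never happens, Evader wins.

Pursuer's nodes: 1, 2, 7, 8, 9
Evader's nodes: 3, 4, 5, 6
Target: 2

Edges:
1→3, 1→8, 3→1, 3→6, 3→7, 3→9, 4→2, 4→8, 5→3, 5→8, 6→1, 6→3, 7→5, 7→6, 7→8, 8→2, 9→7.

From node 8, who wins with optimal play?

A0 = {2}
A1: add {8} — 8 (Pursuer) has 8→2.
8 ∈ A1, so Pursuer can force the target.

Pursuer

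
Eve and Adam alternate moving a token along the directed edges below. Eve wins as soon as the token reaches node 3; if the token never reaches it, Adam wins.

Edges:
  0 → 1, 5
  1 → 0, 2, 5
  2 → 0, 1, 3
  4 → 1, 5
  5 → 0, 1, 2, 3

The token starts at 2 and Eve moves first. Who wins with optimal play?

Eve

Track states (vertex, player-to-move).
A0 = {(3,Eve), (3,Adam)}
A1: add {(2,Eve), (5,Eve)}.
(2,Eve) ∈ A1 ⇒ Eve forces the target.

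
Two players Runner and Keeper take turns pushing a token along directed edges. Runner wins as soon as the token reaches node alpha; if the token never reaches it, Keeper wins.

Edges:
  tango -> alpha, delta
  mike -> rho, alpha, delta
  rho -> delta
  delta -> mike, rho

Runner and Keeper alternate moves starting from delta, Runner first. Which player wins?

Track states (vertex, player-to-move).
A0 = {(alpha,Runner), (alpha,Keeper)}
A1: add {(tango,Runner), (mike,Runner)}.
A2 = A1; e.g. (tango,Keeper) stays out. (delta,Runner) never enters ⇒ Keeper avoids the target.

Keeper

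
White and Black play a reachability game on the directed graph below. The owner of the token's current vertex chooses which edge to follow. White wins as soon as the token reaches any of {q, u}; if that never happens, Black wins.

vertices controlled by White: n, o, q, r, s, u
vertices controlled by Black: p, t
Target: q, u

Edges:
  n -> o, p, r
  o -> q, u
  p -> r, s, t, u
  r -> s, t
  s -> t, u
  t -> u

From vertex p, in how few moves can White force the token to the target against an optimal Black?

3

A0 = {q, u}
A1: add {o, s, t} — o (White) has o→q; s (White) has s→u; t (Black): all of {u} already in.
A2: add {n, r} — n (White) has n→o; r (White) has r→s.
A3: add {p} — p (Black): all of {r, s, t, u} already in.
A3 = all vertices. Fixed point.
p enters the attractor at level 3, so White can force the target in 3 moves from there.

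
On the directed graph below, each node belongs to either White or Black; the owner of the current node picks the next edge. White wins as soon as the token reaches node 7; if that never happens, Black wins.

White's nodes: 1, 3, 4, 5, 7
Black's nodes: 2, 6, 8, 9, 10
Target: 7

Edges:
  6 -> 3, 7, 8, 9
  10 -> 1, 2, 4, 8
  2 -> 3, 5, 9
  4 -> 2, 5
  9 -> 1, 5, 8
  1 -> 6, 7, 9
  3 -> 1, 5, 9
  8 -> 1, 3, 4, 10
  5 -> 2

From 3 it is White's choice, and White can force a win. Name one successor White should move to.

1

A0 = {7}
A1: add {1} — 1 (White) has 1→7.
A2: add {3} — 3 (White) has 3→1.
A3 = A2; e.g. 2 (Black) can still go to 5. Fixed point.
From 3, successor 1 is in the attractor (rank 1); the other successors 5, 9 are not.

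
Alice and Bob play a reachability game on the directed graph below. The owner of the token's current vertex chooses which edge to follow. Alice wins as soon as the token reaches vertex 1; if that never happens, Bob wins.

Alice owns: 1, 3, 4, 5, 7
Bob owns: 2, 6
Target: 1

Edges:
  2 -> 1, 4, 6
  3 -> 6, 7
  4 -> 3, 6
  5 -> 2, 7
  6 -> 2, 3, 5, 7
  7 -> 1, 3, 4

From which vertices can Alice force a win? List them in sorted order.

A0 = {1}
A1: add {7} — 7 (Alice) has 7→1.
A2: add {3, 5} — 3 (Alice) has 3→7; 5 (Alice) has 5→7.
A3: add {4} — 4 (Alice) has 4→3.
A4 = A3; e.g. 2 (Bob) can still go to 6. Fixed point.
Alice's winning region = {1, 3, 4, 5, 7}.

1, 3, 4, 5, 7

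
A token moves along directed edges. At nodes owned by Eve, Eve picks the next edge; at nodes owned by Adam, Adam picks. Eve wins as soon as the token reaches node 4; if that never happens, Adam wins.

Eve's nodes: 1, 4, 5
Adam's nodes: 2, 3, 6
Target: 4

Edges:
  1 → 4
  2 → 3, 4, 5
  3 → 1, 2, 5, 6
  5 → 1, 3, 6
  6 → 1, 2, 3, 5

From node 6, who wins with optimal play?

A0 = {4}
A1: add {1} — 1 (Eve) has 1→4.
A2: add {5} — 5 (Eve) has 5→1.
A3 = A2; e.g. 2 (Adam) can still go to 3. Fixed point.
6 never enters the attractor, so Adam can avoid the target forever.

Adam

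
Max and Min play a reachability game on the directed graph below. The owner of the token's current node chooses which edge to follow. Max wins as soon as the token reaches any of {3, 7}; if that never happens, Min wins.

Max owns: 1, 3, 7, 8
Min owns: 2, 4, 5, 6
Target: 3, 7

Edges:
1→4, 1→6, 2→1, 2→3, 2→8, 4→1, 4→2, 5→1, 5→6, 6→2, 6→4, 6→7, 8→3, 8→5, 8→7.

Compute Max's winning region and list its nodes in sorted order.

A0 = {3, 7}
A1: add {8} — 8 (Max) has 8→3.
A2 = A1; e.g. 1 (Max) has no edge into A1. Fixed point.
Max's winning region = {3, 7, 8}.

3, 7, 8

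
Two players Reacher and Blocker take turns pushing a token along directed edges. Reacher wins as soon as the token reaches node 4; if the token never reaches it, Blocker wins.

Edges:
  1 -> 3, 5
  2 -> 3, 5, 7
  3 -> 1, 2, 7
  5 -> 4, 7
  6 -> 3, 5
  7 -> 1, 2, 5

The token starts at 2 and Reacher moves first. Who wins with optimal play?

Blocker

Track states (vertex, player-to-move).
A0 = {(4,Reacher), (4,Blocker)}
A1: add {(5,Reacher)}.
A2 = A1; e.g. (1,Reacher) stays out. (2,Reacher) never enters ⇒ Blocker avoids the target.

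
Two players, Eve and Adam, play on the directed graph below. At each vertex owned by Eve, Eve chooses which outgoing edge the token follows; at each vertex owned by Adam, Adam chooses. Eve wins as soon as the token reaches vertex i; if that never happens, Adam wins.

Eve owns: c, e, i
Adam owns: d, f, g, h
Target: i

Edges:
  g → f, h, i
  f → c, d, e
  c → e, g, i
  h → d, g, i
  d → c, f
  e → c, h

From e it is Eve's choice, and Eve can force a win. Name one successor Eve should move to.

c

A0 = {i}
A1: add {c} — c (Eve) has c→i.
A2: add {e} — e (Eve) has e→c.
A3 = A2; e.g. d (Adam) can still go to f. Fixed point.
From e, successor c is in the attractor (rank 1); the other successor h is not.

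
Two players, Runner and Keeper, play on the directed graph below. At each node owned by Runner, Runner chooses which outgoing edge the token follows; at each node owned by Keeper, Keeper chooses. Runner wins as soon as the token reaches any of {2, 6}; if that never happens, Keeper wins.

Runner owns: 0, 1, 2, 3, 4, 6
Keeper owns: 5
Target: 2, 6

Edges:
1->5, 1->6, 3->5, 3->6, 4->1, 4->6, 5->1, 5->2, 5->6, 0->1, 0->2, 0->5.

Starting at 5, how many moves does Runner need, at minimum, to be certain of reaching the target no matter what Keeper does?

2

A0 = {2, 6}
A1: add {0, 1, 3, 4} — 0 (Runner) has 0→2; 1 (Runner) has 1→6; 3 (Runner) has 3→6; 4 (Runner) has 4→6.
A2: add {5} — 5 (Keeper): all of {1, 2, 6} already in.
A2 = all vertices. Fixed point.
5 enters the attractor at level 2, so Runner can force the target in 2 moves from there.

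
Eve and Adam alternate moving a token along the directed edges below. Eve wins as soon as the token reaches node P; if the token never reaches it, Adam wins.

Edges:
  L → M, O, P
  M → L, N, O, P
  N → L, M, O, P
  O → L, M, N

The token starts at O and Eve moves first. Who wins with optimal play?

Adam

Track states (vertex, player-to-move).
A0 = {(P,Eve), (P,Adam)}
A1: add {(L,Eve), (M,Eve), (N,Eve)}.
A2: add {(O,Adam)}.
A3 = A2; e.g. (L,Adam) stays out. (O,Eve) never enters ⇒ Adam avoids the target.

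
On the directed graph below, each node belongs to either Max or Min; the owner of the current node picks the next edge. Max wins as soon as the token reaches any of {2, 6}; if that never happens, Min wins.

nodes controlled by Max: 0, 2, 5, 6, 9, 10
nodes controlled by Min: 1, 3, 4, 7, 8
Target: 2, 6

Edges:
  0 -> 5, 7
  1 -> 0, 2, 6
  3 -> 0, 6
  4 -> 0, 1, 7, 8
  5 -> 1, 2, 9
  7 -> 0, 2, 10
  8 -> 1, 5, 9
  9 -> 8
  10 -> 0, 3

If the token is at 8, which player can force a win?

A0 = {2, 6}
A1: add {5} — 5 (Max) has 5→2.
A2: add {0} — 0 (Max) has 0→5.
A3: add {1, 3, 10} — 1 (Min): all of {0, 2, 6} already in; 3 (Min): all of {0, 6} already in; 10 (Max) has 10→0.
A4: add {7} — 7 (Min): all of {0, 2, 10} already in.
A5 = A4; e.g. 4 (Min) can still go to 8. Fixed point.
8 never enters the attractor, so Min can avoid the target forever.

Min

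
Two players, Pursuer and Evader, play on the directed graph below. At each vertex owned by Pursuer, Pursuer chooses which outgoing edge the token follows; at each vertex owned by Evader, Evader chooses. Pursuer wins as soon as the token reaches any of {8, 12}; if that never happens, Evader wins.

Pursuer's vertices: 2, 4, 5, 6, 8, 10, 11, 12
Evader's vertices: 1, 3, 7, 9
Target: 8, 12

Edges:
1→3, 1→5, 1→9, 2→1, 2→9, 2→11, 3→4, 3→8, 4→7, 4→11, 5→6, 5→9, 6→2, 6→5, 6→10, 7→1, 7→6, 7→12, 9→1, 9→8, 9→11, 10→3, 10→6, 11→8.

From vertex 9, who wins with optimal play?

Evader

A0 = {8, 12}
A1: add {11} — 11 (Pursuer) has 11→8.
A2: add {2, 4} — 2 (Pursuer) has 2→11; 4 (Pursuer) has 4→11.
A3: add {3, 6} — 3 (Evader): all of {4, 8} already in; 6 (Pursuer) has 6→2.
A4: add {5, 10} — 5 (Pursuer) has 5→6; 10 (Pursuer) has 10→3.
A5 = A4; e.g. 1 (Evader) can still go to 9. Fixed point.
9 never enters the attractor, so Evader can avoid the target forever.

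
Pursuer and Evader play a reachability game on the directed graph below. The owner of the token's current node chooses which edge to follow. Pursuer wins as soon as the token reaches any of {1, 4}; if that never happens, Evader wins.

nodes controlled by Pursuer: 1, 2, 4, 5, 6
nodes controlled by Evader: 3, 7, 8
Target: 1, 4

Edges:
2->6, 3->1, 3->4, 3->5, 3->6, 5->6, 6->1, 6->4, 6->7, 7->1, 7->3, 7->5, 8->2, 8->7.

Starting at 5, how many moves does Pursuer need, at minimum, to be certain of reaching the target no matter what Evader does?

A0 = {1, 4}
A1: add {6} — 6 (Pursuer) has 6→1.
A2: add {2, 5} — 2 (Pursuer) has 2→6; 5 (Pursuer) has 5→6.
5 enters the attractor at level 2, so Pursuer can force the target in 2 moves from there.

2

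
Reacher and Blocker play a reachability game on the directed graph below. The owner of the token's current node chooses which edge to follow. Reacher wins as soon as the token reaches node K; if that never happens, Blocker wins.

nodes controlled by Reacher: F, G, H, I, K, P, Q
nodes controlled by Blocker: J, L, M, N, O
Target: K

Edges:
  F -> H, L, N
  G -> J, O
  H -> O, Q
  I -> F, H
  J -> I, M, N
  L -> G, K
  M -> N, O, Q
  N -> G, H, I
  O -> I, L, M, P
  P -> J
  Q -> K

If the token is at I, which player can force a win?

A0 = {K}
A1: add {Q} — Q (Reacher) has Q→K.
A2: add {H} — H (Reacher) has H→Q.
A3: add {F, I} — F (Reacher) has F→H; I (Reacher) has I→H.
A4 = A3; e.g. G (Reacher) has no edge into A3. Fixed point.
I ∈ A3, so Reacher can force the target.

Reacher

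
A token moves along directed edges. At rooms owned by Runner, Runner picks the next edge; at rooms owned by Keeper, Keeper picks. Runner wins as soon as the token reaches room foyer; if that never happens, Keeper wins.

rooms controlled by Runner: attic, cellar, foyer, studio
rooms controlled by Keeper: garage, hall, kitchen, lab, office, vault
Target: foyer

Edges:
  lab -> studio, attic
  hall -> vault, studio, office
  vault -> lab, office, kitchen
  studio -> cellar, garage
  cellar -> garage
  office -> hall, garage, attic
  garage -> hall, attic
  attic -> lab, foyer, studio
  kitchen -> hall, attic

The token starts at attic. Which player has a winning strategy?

A0 = {foyer}
A1: add {attic} — attic (Runner) has attic→foyer.
A2 = A1; e.g. lab (Keeper) can still go to studio. Fixed point.
attic ∈ A1, so Runner can force the target.

Runner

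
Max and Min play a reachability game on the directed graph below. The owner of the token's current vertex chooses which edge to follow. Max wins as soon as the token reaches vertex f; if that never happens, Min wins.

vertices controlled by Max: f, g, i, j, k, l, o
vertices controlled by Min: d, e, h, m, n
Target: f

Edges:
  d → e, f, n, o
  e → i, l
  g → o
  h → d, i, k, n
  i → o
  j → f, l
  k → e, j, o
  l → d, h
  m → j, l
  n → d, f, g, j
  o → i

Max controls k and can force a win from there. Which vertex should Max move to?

j

A0 = {f}
A1: add {j} — j (Max) has j→f.
A2: add {k} — k (Max) has k→j.
A3 = A2; e.g. d (Min) can still go to e. Fixed point.
From k, successor j is in the attractor (rank 1); the other successors e, o are not.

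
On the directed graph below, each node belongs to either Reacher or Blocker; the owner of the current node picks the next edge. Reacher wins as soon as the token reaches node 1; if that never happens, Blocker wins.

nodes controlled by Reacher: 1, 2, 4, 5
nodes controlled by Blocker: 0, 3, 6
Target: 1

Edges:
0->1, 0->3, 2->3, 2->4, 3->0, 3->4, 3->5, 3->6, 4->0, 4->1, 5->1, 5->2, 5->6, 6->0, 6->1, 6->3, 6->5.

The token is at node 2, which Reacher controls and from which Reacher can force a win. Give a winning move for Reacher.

4

A0 = {1}
A1: add {4, 5} — 4 (Reacher) has 4→1; 5 (Reacher) has 5→1.
A2: add {2} — 2 (Reacher) has 2→4.
A3 = A2; e.g. 0 (Blocker) can still go to 3. Fixed point.
From 2, successor 4 is in the attractor (rank 1); the other successor 3 is not.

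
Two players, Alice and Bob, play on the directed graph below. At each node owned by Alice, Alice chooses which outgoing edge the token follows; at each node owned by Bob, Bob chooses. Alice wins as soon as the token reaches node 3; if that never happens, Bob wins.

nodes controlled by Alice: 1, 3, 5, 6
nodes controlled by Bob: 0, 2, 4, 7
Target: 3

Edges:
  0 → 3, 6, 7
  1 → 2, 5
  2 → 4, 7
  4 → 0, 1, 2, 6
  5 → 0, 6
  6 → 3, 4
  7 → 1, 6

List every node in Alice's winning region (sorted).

A0 = {3}
A1: add {6} — 6 (Alice) has 6→3.
A2: add {5} — 5 (Alice) has 5→6.
A3: add {1} — 1 (Alice) has 1→5.
A4: add {7} — 7 (Bob): all of {1, 6} already in.
A5: add {0} — 0 (Bob): all of {3, 6, 7} already in.
A6 = A5; e.g. 2 (Bob) can still go to 4. Fixed point.
Alice's winning region = {0, 1, 3, 5, 6, 7}.

0, 1, 3, 5, 6, 7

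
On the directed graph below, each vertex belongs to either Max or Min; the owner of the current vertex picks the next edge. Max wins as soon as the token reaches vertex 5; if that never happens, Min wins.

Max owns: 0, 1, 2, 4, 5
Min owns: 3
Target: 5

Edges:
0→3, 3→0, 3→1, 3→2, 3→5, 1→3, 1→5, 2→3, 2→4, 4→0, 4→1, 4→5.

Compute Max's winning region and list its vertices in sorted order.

1, 2, 4, 5

A0 = {5}
A1: add {1, 4} — 1 (Max) has 1→5; 4 (Max) has 4→5.
A2: add {2} — 2 (Max) has 2→4.
A3 = A2; e.g. 0 (Max) has no edge into A2. Fixed point.
Max's winning region = {1, 2, 4, 5}.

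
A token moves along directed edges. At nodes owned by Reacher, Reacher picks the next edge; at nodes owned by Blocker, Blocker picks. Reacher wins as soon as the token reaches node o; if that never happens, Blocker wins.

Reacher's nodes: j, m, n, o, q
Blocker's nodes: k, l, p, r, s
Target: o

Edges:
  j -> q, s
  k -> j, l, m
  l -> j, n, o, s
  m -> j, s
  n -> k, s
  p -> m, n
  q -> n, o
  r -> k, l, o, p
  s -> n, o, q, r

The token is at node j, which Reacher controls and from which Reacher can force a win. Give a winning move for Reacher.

q

A0 = {o}
A1: add {q} — q (Reacher) has q→o.
A2: add {j} — j (Reacher) has j→q.
A3: add {m} — m (Reacher) has m→j.
A4 = A3; e.g. k (Blocker) can still go to l. Fixed point.
From j, successor q is in the attractor (rank 1); the other successor s is not.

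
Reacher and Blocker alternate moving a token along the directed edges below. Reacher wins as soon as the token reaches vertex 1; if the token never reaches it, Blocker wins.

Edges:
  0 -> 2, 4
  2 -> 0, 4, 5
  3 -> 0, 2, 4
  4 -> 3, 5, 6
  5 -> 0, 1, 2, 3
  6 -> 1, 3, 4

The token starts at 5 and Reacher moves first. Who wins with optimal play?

Reacher

Track states (vertex, player-to-move).
A0 = {(1,Reacher), (1,Blocker)}
A1: add {(5,Reacher), (6,Reacher)}.
(5,Reacher) ∈ A1 ⇒ Reacher forces the target.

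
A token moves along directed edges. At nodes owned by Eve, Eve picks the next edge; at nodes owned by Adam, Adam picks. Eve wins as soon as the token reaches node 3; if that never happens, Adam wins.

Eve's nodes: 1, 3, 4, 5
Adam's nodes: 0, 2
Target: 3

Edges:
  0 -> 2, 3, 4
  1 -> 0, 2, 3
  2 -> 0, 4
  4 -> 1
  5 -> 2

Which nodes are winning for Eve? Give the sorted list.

A0 = {3}
A1: add {1} — 1 (Eve) has 1→3.
A2: add {4} — 4 (Eve) has 4→1.
A3 = A2; e.g. 0 (Adam) can still go to 2. Fixed point.
Eve's winning region = {1, 3, 4}.

1, 3, 4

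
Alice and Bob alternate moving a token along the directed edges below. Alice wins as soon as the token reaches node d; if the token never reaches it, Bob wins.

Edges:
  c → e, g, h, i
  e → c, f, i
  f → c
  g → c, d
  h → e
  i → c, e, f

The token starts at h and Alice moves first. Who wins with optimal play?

Bob

Track states (vertex, player-to-move).
A0 = {(d,Alice), (d,Bob)}
A1: add {(g,Alice)}.
A2 = A1; e.g. (c,Alice) stays out. (h,Alice) never enters ⇒ Bob avoids the target.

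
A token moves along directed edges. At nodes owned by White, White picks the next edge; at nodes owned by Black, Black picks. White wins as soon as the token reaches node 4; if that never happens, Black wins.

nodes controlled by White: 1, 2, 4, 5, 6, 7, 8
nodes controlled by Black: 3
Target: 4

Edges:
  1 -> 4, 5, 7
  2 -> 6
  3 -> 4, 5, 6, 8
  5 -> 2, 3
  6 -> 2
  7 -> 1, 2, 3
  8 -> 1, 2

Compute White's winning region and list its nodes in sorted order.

A0 = {4}
A1: add {1} — 1 (White) has 1→4.
A2: add {7, 8} — 7 (White) has 7→1; 8 (White) has 8→1.
A3 = A2; e.g. 2 (White) has no edge into A2. Fixed point.
White's winning region = {1, 4, 7, 8}.

1, 4, 7, 8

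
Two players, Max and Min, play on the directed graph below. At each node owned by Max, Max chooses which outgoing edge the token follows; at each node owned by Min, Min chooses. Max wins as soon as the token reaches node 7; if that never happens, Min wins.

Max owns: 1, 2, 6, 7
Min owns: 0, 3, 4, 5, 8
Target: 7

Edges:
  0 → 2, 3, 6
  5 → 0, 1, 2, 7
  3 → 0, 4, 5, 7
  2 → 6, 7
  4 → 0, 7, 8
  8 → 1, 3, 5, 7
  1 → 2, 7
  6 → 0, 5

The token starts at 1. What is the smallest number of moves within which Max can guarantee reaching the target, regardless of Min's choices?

A0 = {7}
A1: add {1, 2} — 1 (Max) has 1→7; 2 (Max) has 2→7.
A2 = A1; e.g. 0 (Min) can still go to 3. Fixed point.
1 enters the attractor at level 1, so Max can force the target in 1 move from there.

1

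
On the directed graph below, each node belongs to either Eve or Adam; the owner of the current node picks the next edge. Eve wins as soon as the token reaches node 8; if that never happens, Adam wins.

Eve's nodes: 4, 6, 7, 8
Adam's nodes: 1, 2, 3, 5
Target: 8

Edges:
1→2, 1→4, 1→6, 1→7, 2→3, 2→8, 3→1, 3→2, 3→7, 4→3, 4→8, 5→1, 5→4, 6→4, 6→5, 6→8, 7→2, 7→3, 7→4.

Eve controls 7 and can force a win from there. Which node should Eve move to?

A0 = {8}
A1: add {4, 6} — 4 (Eve) has 4→8; 6 (Eve) has 6→8.
A2: add {7} — 7 (Eve) has 7→4.
A3 = A2; e.g. 1 (Adam) can still go to 2. Fixed point.
From 7, successor 4 is in the attractor (rank 1); the other successors 2, 3 are not.

4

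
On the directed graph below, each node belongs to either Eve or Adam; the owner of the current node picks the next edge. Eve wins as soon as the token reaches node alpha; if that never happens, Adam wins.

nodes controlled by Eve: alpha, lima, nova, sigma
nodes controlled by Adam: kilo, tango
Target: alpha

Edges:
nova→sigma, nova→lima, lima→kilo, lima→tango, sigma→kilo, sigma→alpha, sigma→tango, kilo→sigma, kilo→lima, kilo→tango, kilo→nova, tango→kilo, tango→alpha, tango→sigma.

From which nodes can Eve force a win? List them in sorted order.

A0 = {alpha}
A1: add {sigma} — sigma (Eve) has sigma→alpha.
A2: add {nova} — nova (Eve) has nova→sigma.
A3 = A2; e.g. kilo (Adam) can still go to lima. Fixed point.
Eve's winning region = {alpha, nova, sigma}.

alpha, nova, sigma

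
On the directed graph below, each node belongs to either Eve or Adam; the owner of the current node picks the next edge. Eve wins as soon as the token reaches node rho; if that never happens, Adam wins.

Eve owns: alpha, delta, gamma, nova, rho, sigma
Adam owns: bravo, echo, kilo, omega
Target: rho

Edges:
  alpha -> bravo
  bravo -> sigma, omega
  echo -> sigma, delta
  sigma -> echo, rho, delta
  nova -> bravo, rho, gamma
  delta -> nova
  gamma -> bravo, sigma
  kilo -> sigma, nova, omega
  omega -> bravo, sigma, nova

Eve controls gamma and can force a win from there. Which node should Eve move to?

sigma

A0 = {rho}
A1: add {nova, sigma} — sigma (Eve) has sigma→rho; nova (Eve) has nova→rho.
A2: add {delta, gamma} — delta (Eve) has delta→nova; gamma (Eve) has gamma→sigma.
A3: add {echo} — echo (Adam): all of {sigma, delta} already in.
A4 = A3; e.g. alpha (Eve) has no edge into A3. Fixed point.
From gamma, successor sigma is in the attractor (rank 1); the other successor bravo is not.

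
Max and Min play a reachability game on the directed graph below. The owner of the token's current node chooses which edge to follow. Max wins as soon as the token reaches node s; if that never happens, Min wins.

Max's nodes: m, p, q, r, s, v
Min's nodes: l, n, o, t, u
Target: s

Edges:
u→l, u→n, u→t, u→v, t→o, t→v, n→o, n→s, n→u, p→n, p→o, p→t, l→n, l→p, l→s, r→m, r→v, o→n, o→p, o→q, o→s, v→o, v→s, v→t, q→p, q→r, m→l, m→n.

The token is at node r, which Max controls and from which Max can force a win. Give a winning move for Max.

v

A0 = {s}
A1: add {v} — v (Max) has v→s.
A2: add {r} — r (Max) has r→v.
A3: add {q} — q (Max) has q→r.
A4 = A3; e.g. l (Min) can still go to n. Fixed point.
From r, successor v is in the attractor (rank 1); the other successor m is not.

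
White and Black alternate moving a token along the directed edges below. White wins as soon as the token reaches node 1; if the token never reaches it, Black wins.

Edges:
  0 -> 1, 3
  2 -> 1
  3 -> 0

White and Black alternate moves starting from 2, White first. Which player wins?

Track states (vertex, player-to-move).
A0 = {(1,White), (1,Black)}
A1: add {(0,White), (2,White), (2,Black)}.
(2,White) ∈ A1 ⇒ White forces the target.

White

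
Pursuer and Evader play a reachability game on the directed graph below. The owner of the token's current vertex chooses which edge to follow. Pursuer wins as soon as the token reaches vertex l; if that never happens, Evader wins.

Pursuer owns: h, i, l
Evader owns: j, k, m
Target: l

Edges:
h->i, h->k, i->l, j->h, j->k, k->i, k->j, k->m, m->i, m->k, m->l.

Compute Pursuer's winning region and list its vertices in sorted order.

A0 = {l}
A1: add {i} — i (Pursuer) has i→l.
A2: add {h} — h (Pursuer) has h→i.
A3 = A2; e.g. j (Evader) can still go to k. Fixed point.
Pursuer's winning region = {h, i, l}.

h, i, l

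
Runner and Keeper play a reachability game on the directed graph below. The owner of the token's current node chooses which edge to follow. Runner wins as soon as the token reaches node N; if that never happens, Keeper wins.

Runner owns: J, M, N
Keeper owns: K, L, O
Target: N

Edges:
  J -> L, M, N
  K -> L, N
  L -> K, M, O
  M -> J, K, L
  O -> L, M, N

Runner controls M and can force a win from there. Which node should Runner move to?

J

A0 = {N}
A1: add {J} — J (Runner) has J→N.
A2: add {M} — M (Runner) has M→J.
A3 = A2; e.g. K (Keeper) can still go to L. Fixed point.
From M, successor J is in the attractor (rank 1); the other successors K, L are not.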